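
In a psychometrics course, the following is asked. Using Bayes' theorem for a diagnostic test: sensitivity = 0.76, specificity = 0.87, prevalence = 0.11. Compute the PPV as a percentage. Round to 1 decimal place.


PPV = (sens * prev) / (sens * prev + (1-spec) * (1-prev))
Numerator = 0.76 * 0.11 = 0.0836
P(positive and no disease) = (1 - spec) * (1 - prev) = (1 - 0.87) * (1 - 0.11) = 0.1157
Denominator = 0.0836 + 0.1157 = 0.1993
PPV = 0.0836 / 0.1993 = 0.419468
As percentage = 41.9


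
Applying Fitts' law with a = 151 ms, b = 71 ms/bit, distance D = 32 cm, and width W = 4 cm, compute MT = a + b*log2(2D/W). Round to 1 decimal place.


MT = 151 + 71 * log2(2*32/4)
2D/W = 16.0
log2(16.0) = 4.0
MT = 151 + 71 * 4.0
= 435.0 ms


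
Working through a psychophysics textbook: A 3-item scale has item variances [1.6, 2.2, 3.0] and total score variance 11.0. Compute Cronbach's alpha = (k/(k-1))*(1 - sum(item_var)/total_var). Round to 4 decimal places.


alpha = (k/(k-1)) * (1 - sum(s_i^2)/s_total^2)
sum(item variances) = 6.8
k/(k-1) = 3/2 = 1.5
1 - 6.8/11.0 = 1 - 0.618182 = 0.381818
alpha = 1.5 * 0.381818
= 0.5727


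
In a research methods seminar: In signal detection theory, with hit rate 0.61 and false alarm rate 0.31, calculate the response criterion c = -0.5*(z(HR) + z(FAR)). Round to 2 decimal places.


c = -0.5 * (z(HR) + z(FAR))
z(0.61) = 0.2793
z(0.31) = -0.4959
c = -0.5 * (0.2793 + -0.4959)
= -0.5 * -0.2166
= 0.11


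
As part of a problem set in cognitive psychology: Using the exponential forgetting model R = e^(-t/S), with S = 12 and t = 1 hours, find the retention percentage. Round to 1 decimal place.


R = e^(-t/S)
-t/S = -1/12 = -0.083333
R = e^(-0.083333) = 0.920045
Percentage = 0.920045 * 100
= 92.0


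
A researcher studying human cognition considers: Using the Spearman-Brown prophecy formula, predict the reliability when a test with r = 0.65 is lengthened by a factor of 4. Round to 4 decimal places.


r_new = n*r / (1 + (n-1)*r)
Numerator = 4 * 0.65 = 2.6
Denominator = 1 + 3 * 0.65 = 2.95
r_new = 2.6 / 2.95
= 0.8814


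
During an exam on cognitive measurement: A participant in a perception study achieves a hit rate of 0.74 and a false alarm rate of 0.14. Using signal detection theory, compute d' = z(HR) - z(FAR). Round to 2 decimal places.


d' = z(HR) - z(FAR)
z(0.74) = 0.6433
z(0.14) = -1.0803
d' = 0.6433 - -1.0803
= 1.72


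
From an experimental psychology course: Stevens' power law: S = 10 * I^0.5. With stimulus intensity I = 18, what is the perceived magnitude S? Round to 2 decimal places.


S = 10 * 18^0.5
18^0.5 = 4.2426
S = 10 * 4.2426
= 42.43


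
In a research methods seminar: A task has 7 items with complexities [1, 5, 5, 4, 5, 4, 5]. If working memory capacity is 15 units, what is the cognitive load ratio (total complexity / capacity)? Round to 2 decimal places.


Total complexity = 1 + 5 + 5 + 4 + 5 + 4 + 5 = 29
Load = total / capacity = 29 / 15
= 1.93


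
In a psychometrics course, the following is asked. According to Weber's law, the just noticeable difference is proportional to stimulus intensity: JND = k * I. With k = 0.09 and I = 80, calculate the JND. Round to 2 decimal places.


JND = k * I
JND = 0.09 * 80
= 7.20


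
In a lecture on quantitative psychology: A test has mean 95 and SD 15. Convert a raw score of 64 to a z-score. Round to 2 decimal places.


z = (X - mu) / sigma
= (64 - 95) / 15
= -31 / 15
= -2.07


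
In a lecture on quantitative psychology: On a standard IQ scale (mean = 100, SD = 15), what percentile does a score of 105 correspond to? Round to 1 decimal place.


z = (IQ - mean) / SD
z = (105 - 100) / 15 = 0.3333
Percentile = Phi(0.3333) * 100
Phi(0.3333) = 0.630546
= 63.1


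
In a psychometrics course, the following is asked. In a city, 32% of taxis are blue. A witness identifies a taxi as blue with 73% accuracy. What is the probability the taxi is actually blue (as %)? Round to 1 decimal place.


P(blue | says blue) = P(says blue | blue)*P(blue) / [P(says blue | blue)*P(blue) + P(says blue | not blue)*P(not blue)]
Numerator = 0.73 * 0.32 = 0.2336
False identification = 0.27 * 0.68 = 0.1836
P = 0.2336 / (0.2336 + 0.1836)
= 0.2336 / 0.4172
As percentage = 56.0


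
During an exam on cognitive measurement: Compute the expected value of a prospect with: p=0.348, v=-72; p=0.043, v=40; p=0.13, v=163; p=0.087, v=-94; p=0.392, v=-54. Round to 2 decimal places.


EU = sum(p_i * v_i)
0.348 * -72 = -25.056
0.043 * 40 = 1.72
0.13 * 163 = 21.19
0.087 * -94 = -8.178
0.392 * -54 = -21.168
EU = -25.056 + 1.72 + 21.19 + -8.178 + -21.168
= -31.49


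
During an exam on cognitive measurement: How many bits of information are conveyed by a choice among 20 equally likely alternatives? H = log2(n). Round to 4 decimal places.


H = log2(n)
H = log2(20)
= 4.3219


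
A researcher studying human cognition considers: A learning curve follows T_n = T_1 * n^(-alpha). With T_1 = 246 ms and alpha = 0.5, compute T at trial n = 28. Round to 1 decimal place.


T_n = 246 * 28^(-0.5)
28^(-0.5) = 0.188982
T_n = 246 * 0.188982
= 46.5 ms


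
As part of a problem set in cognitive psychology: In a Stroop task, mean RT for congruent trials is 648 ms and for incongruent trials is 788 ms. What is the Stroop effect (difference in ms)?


Stroop effect = RT(incongruent) - RT(congruent)
= 788 - 648
= 140 ms


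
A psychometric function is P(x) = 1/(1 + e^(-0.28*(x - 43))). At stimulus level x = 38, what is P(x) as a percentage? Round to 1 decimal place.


P(x) = 1/(1 + e^(-0.28*(38 - 43)))
Exponent = -0.28 * -5 = 1.4
e^(1.4) = 4.0552
P = 1/(1 + 4.0552) = 0.197816
Percentage = 19.8


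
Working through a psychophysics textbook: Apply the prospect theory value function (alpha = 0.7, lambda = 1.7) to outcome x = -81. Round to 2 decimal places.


Since x = -81 < 0, use v(x) = -lambda*(-x)^alpha
(-x) = 81
81^0.7 = 21.674
v(-81) = -1.7 * 21.674
= -36.85


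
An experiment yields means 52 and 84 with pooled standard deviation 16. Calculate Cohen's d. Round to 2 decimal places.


Cohen's d = (M1 - M2) / S_pooled
= (52 - 84) / 16
= -32 / 16
= -2.00


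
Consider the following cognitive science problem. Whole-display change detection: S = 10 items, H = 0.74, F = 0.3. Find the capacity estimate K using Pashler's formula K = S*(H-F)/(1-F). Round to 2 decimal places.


K = S * (H - F) / (1 - F)
H - F = 0.44
1 - F = 0.7
K = 10 * 0.44 / 0.7
= 6.29


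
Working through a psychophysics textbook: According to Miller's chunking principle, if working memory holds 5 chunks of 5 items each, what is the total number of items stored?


Total items = chunks * items_per_chunk
= 5 * 5
= 25


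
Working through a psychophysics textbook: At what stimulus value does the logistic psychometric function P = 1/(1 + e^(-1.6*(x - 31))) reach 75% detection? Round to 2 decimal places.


At P = 0.75: 0.75 = 1/(1 + e^(-k*(x-x0)))
Solving: e^(-k*(x-x0)) = 1/3
x = x0 + ln(3)/k
ln(3) = 1.0986
x = 31 + 1.0986/1.6
= 31 + 0.6866
= 31.69


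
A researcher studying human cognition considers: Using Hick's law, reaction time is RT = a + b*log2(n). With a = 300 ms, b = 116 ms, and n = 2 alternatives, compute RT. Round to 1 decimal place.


RT = 300 + 116 * log2(2)
log2(2) = 1.0
RT = 300 + 116 * 1.0
= 300 + 116.0
= 416.0 ms


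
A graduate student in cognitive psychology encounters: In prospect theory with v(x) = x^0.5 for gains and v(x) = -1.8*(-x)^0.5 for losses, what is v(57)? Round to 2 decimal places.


Since x = 57 >= 0, use v(x) = x^0.5
57^0.5 = 7.5498
v(57) = 7.55


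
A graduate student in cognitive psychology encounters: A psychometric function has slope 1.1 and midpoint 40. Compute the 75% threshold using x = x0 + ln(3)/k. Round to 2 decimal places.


At P = 0.75: 0.75 = 1/(1 + e^(-k*(x-x0)))
Solving: e^(-k*(x-x0)) = 1/3
x = x0 + ln(3)/k
ln(3) = 1.0986
x = 40 + 1.0986/1.1
= 40 + 0.9987
= 41.00


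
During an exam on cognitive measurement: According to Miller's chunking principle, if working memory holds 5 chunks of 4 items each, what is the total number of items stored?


Total items = chunks * items_per_chunk
= 5 * 4
= 20


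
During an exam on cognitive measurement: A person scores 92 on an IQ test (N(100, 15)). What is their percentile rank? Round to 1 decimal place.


z = (IQ - mean) / SD
z = (92 - 100) / 15 = -0.5333
Percentile = Phi(-0.5333) * 100
Phi(-0.5333) = 0.296913
= 29.7


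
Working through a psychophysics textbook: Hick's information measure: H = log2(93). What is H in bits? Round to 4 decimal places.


H = log2(n)
H = log2(93)
= 6.5392


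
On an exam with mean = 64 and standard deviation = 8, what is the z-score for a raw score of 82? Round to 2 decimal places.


z = (X - mu) / sigma
= (82 - 64) / 8
= 18 / 8
= 2.25


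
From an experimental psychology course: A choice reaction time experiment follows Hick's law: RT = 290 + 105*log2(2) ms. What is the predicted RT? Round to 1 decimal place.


RT = 290 + 105 * log2(2)
log2(2) = 1.0
RT = 290 + 105 * 1.0
= 290 + 105.0
= 395.0 ms


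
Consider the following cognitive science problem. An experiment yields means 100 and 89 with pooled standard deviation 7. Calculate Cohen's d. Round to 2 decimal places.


Cohen's d = (M1 - M2) / S_pooled
= (100 - 89) / 7
= 11 / 7
= 1.57


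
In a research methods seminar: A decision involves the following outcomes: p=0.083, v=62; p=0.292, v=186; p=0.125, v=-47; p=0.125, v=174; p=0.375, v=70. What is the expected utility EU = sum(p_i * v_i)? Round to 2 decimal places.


EU = sum(p_i * v_i)
0.083 * 62 = 5.146
0.292 * 186 = 54.312
0.125 * -47 = -5.875
0.125 * 174 = 21.75
0.375 * 70 = 26.25
EU = 5.146 + 54.312 + -5.875 + 21.75 + 26.25
= 101.58


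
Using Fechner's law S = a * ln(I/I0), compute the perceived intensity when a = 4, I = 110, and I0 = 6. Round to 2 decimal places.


S = 4 * ln(110/6)
I/I0 = 18.333333
ln(18.333333) = 2.9087
S = 4 * 2.9087
= 11.63


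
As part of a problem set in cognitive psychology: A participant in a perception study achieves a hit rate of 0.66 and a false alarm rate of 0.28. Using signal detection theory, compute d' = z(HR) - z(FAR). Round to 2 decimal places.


d' = z(HR) - z(FAR)
z(0.66) = 0.4125
z(0.28) = -0.5828
d' = 0.4125 - -0.5828
= 1.00


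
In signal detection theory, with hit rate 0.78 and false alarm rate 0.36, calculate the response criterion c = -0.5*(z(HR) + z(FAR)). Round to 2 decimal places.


c = -0.5 * (z(HR) + z(FAR))
z(0.78) = 0.7722
z(0.36) = -0.3585
c = -0.5 * (0.7722 + -0.3585)
= -0.5 * 0.4137
= -0.21


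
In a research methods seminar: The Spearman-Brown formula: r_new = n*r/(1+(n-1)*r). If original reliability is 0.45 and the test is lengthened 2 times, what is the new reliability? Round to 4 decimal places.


r_new = n*r / (1 + (n-1)*r)
Numerator = 2 * 0.45 = 0.9
Denominator = 1 + 1 * 0.45 = 1.45
r_new = 0.9 / 1.45
= 0.6207


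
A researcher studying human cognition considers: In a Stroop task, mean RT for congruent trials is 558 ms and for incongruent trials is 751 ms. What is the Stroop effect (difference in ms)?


Stroop effect = RT(incongruent) - RT(congruent)
= 751 - 558
= 193 ms


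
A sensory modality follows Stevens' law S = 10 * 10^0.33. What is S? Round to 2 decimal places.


S = 10 * 10^0.33
10^0.33 = 2.138
S = 10 * 2.138
= 21.38


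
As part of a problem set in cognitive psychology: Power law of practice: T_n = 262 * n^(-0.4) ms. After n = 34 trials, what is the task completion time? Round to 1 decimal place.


T_n = 262 * 34^(-0.4)
34^(-0.4) = 0.24401
T_n = 262 * 0.24401
= 63.9 ms


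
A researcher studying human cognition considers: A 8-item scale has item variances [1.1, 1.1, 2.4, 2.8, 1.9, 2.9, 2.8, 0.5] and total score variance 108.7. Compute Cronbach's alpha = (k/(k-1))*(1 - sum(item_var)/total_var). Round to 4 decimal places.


alpha = (k/(k-1)) * (1 - sum(s_i^2)/s_total^2)
sum(item variances) = 15.5
k/(k-1) = 8/7 = 1.142857
1 - 15.5/108.7 = 1 - 0.142594 = 0.857406
alpha = 1.142857 * 0.857406
= 0.9799


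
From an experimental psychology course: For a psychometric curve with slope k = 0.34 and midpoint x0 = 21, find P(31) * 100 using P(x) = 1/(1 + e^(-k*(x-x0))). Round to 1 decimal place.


P(x) = 1/(1 + e^(-0.34*(31 - 21)))
Exponent = -0.34 * 10 = -3.4
e^(-3.4) = 0.033373
P = 1/(1 + 0.033373) = 0.967705
Percentage = 96.8


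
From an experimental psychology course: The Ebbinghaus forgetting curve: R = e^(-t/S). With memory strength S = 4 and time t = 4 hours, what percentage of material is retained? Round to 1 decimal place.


R = e^(-t/S)
-t/S = -4/4 = -1.0
R = e^(-1.0) = 0.367879
Percentage = 0.367879 * 100
= 36.8


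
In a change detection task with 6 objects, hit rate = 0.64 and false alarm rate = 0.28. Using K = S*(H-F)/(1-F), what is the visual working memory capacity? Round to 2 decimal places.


K = S * (H - F) / (1 - F)
H - F = 0.36
1 - F = 0.72
K = 6 * 0.36 / 0.72
= 3.00


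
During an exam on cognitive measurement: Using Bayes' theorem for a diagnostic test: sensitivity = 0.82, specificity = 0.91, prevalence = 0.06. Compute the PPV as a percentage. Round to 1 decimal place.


PPV = (sens * prev) / (sens * prev + (1-spec) * (1-prev))
Numerator = 0.82 * 0.06 = 0.0492
P(positive and no disease) = (1 - spec) * (1 - prev) = (1 - 0.91) * (1 - 0.06) = 0.0846
Denominator = 0.0492 + 0.0846 = 0.1338
PPV = 0.0492 / 0.1338 = 0.367713
As percentage = 36.8


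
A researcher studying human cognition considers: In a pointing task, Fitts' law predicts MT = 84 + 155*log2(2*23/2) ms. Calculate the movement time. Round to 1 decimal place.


MT = 84 + 155 * log2(2*23/2)
2D/W = 23.0
log2(23.0) = 4.5236
MT = 84 + 155 * 4.5236
= 785.2 ms


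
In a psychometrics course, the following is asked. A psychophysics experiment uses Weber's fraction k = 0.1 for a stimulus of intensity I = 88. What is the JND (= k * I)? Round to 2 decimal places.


JND = k * I
JND = 0.1 * 88
= 8.80


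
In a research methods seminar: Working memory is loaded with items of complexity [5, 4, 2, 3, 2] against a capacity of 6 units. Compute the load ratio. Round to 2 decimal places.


Total complexity = 5 + 4 + 2 + 3 + 2 = 16
Load = total / capacity = 16 / 6
= 2.67


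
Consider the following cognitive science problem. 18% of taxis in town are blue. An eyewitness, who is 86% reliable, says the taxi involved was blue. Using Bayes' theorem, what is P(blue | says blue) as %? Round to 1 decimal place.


P(blue | says blue) = P(says blue | blue)*P(blue) / [P(says blue | blue)*P(blue) + P(says blue | not blue)*P(not blue)]
Numerator = 0.86 * 0.18 = 0.1548
False identification = 0.14 * 0.82 = 0.1148
P = 0.1548 / (0.1548 + 0.1148)
= 0.1548 / 0.2696
As percentage = 57.4


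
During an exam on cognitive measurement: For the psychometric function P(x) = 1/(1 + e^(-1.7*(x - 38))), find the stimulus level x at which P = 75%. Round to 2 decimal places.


At P = 0.75: 0.75 = 1/(1 + e^(-k*(x-x0)))
Solving: e^(-k*(x-x0)) = 1/3
x = x0 + ln(3)/k
ln(3) = 1.0986
x = 38 + 1.0986/1.7
= 38 + 0.6462
= 38.65


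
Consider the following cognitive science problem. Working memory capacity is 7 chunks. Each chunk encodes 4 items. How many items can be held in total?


Total items = chunks * items_per_chunk
= 7 * 4
= 28


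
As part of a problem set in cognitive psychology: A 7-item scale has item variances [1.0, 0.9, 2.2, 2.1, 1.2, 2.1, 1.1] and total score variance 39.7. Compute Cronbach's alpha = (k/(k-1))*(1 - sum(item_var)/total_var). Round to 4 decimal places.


alpha = (k/(k-1)) * (1 - sum(s_i^2)/s_total^2)
sum(item variances) = 10.6
k/(k-1) = 7/6 = 1.166667
1 - 10.6/39.7 = 1 - 0.267003 = 0.732997
alpha = 1.166667 * 0.732997
= 0.8552


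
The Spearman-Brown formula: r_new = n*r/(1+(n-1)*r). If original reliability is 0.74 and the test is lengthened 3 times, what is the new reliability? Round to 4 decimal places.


r_new = n*r / (1 + (n-1)*r)
Numerator = 3 * 0.74 = 2.22
Denominator = 1 + 2 * 0.74 = 2.48
r_new = 2.22 / 2.48
= 0.8952


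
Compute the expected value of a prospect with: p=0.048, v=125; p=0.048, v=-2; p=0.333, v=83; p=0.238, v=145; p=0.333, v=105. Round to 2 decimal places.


EU = sum(p_i * v_i)
0.048 * 125 = 6.0
0.048 * -2 = -0.096
0.333 * 83 = 27.639
0.238 * 145 = 34.51
0.333 * 105 = 34.965
EU = 6.0 + -0.096 + 27.639 + 34.51 + 34.965
= 103.02


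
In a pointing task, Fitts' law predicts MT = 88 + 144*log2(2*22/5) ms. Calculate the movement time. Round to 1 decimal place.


MT = 88 + 144 * log2(2*22/5)
2D/W = 8.8
log2(8.8) = 3.1375
MT = 88 + 144 * 3.1375
= 539.8 ms


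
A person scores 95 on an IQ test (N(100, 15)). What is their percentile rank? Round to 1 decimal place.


z = (IQ - mean) / SD
z = (95 - 100) / 15 = -0.3333
Percentile = Phi(-0.3333) * 100
Phi(-0.3333) = 0.369454
= 36.9


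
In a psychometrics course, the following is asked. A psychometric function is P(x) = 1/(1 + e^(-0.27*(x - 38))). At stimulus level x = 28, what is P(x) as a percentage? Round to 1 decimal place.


P(x) = 1/(1 + e^(-0.27*(28 - 38)))
Exponent = -0.27 * -10 = 2.7
e^(2.7) = 14.879732
P = 1/(1 + 14.879732) = 0.062973
Percentage = 6.3


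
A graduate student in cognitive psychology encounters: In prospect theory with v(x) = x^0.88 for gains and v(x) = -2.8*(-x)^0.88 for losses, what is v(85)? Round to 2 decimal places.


Since x = 85 >= 0, use v(x) = x^0.88
85^0.88 = 49.8757
v(85) = 49.88


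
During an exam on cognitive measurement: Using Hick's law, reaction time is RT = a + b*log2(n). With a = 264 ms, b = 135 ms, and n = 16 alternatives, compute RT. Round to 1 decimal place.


RT = 264 + 135 * log2(16)
log2(16) = 4.0
RT = 264 + 135 * 4.0
= 264 + 540.0
= 804.0 ms


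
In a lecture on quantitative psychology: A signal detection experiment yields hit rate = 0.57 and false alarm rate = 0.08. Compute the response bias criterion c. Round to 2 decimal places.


c = -0.5 * (z(HR) + z(FAR))
z(0.57) = 0.1764
z(0.08) = -1.4051
c = -0.5 * (0.1764 + -1.4051)
= -0.5 * -1.2287
= 0.61


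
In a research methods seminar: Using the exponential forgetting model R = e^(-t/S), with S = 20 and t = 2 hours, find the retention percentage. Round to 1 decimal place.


R = e^(-t/S)
-t/S = -2/20 = -0.1
R = e^(-0.1) = 0.904837
Percentage = 0.904837 * 100
= 90.5


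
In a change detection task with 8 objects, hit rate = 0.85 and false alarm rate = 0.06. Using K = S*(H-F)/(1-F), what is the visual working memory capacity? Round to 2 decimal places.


K = S * (H - F) / (1 - F)
H - F = 0.79
1 - F = 0.94
K = 8 * 0.79 / 0.94
= 6.72


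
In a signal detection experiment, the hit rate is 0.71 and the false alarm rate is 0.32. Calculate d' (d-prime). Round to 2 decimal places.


d' = z(HR) - z(FAR)
z(0.71) = 0.5534
z(0.32) = -0.4677
d' = 0.5534 - -0.4677
= 1.02


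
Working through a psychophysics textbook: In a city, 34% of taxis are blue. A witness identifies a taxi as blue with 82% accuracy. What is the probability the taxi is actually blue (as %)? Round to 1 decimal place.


P(blue | says blue) = P(says blue | blue)*P(blue) / [P(says blue | blue)*P(blue) + P(says blue | not blue)*P(not blue)]
Numerator = 0.82 * 0.34 = 0.2788
False identification = 0.18 * 0.66 = 0.1188
P = 0.2788 / (0.2788 + 0.1188)
= 0.2788 / 0.3976
As percentage = 70.1


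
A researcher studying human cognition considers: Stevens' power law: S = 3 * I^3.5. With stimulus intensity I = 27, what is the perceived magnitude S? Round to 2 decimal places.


S = 3 * 27^3.5
27^3.5 = 102275.8681
S = 3 * 102275.8681
= 306827.60


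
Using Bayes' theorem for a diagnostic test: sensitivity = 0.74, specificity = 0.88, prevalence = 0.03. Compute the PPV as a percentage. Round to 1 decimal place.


PPV = (sens * prev) / (sens * prev + (1-spec) * (1-prev))
Numerator = 0.74 * 0.03 = 0.0222
P(positive and no disease) = (1 - spec) * (1 - prev) = (1 - 0.88) * (1 - 0.03) = 0.1164
Denominator = 0.0222 + 0.1164 = 0.1386
PPV = 0.0222 / 0.1386 = 0.160173
As percentage = 16.0


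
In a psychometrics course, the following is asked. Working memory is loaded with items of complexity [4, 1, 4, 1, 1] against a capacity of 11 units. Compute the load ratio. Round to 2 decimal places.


Total complexity = 4 + 1 + 4 + 1 + 1 = 11
Load = total / capacity = 11 / 11
= 1.00


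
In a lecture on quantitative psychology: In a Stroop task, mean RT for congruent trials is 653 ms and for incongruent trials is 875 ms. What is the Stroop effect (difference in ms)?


Stroop effect = RT(incongruent) - RT(congruent)
= 875 - 653
= 222 ms


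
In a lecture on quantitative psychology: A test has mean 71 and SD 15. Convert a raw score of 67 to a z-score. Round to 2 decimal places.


z = (X - mu) / sigma
= (67 - 71) / 15
= -4 / 15
= -0.27


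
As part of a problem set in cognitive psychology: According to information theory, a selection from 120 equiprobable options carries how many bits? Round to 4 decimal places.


H = log2(n)
H = log2(120)
= 6.9069


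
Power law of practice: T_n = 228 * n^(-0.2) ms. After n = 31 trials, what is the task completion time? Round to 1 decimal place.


T_n = 228 * 31^(-0.2)
31^(-0.2) = 0.503185
T_n = 228 * 0.503185
= 114.7 ms


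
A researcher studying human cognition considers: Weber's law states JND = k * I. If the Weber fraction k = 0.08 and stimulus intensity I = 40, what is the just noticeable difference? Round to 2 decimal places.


JND = k * I
JND = 0.08 * 40
= 3.20


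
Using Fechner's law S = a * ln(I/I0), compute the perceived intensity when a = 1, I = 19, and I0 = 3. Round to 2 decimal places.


S = 1 * ln(19/3)
I/I0 = 6.333333
ln(6.333333) = 1.8458
S = 1 * 1.8458
= 1.85


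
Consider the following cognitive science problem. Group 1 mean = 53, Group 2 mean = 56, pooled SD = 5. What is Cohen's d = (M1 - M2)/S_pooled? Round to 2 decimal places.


Cohen's d = (M1 - M2) / S_pooled
= (53 - 56) / 5
= -3 / 5
= -0.60


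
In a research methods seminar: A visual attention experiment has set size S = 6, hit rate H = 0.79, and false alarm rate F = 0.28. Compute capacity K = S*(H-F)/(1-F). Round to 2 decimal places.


K = S * (H - F) / (1 - F)
H - F = 0.51
1 - F = 0.72
K = 6 * 0.51 / 0.72
= 4.25


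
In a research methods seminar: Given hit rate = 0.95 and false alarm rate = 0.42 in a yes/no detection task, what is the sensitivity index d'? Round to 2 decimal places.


d' = z(HR) - z(FAR)
z(0.95) = 1.6449
z(0.42) = -0.2019
d' = 1.6449 - -0.2019
= 1.85


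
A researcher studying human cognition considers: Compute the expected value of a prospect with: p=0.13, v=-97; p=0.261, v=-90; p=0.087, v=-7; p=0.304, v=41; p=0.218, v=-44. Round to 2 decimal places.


EU = sum(p_i * v_i)
0.13 * -97 = -12.61
0.261 * -90 = -23.49
0.087 * -7 = -0.609
0.304 * 41 = 12.464
0.218 * -44 = -9.592
EU = -12.61 + -23.49 + -0.609 + 12.464 + -9.592
= -33.84


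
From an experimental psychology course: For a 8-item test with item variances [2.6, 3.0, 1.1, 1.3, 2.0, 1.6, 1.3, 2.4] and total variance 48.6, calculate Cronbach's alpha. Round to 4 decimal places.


alpha = (k/(k-1)) * (1 - sum(s_i^2)/s_total^2)
sum(item variances) = 15.3
k/(k-1) = 8/7 = 1.142857
1 - 15.3/48.6 = 1 - 0.314815 = 0.685185
alpha = 1.142857 * 0.685185
= 0.7831


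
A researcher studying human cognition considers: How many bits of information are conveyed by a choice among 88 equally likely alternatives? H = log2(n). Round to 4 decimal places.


H = log2(n)
H = log2(88)
= 6.4594


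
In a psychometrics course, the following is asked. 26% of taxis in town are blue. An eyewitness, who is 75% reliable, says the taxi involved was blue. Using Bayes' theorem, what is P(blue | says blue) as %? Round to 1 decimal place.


P(blue | says blue) = P(says blue | blue)*P(blue) / [P(says blue | blue)*P(blue) + P(says blue | not blue)*P(not blue)]
Numerator = 0.75 * 0.26 = 0.195
False identification = 0.25 * 0.74 = 0.185
P = 0.195 / (0.195 + 0.185)
= 0.195 / 0.38
As percentage = 51.3


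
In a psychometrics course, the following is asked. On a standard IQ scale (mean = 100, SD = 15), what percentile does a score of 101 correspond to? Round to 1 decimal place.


z = (IQ - mean) / SD
z = (101 - 100) / 15 = 0.0667
Percentile = Phi(0.0667) * 100
Phi(0.0667) = 0.52659
= 52.7


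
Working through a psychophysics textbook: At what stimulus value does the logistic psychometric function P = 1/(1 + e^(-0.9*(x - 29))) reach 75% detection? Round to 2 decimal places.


At P = 0.75: 0.75 = 1/(1 + e^(-k*(x-x0)))
Solving: e^(-k*(x-x0)) = 1/3
x = x0 + ln(3)/k
ln(3) = 1.0986
x = 29 + 1.0986/0.9
= 29 + 1.2207
= 30.22


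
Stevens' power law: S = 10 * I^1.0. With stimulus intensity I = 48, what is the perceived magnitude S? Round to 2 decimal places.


S = 10 * 48^1.0
48^1.0 = 48.0
S = 10 * 48.0
= 480.00


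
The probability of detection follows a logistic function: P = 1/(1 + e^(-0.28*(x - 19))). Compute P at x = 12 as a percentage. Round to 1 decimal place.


P(x) = 1/(1 + e^(-0.28*(12 - 19)))
Exponent = -0.28 * -7 = 1.96
e^(1.96) = 7.099327
P = 1/(1 + 7.099327) = 0.123467
Percentage = 12.3


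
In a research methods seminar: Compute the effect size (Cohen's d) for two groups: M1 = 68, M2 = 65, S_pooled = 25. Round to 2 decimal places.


Cohen's d = (M1 - M2) / S_pooled
= (68 - 65) / 25
= 3 / 25
= 0.12


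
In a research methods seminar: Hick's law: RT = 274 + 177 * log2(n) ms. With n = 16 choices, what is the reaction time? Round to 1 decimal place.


RT = 274 + 177 * log2(16)
log2(16) = 4.0
RT = 274 + 177 * 4.0
= 274 + 708.0
= 982.0 ms


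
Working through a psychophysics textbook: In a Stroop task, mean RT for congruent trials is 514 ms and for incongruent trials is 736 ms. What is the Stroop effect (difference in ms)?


Stroop effect = RT(incongruent) - RT(congruent)
= 736 - 514
= 222 ms


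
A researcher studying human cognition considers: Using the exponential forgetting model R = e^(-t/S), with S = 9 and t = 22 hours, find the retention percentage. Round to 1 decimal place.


R = e^(-t/S)
-t/S = -22/9 = -2.444444
R = e^(-2.444444) = 0.086774
Percentage = 0.086774 * 100
= 8.7


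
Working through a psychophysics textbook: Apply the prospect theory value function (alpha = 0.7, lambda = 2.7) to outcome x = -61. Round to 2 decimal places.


Since x = -61 < 0, use v(x) = -lambda*(-x)^alpha
(-x) = 61
61^0.7 = 17.7718
v(-61) = -2.7 * 17.7718
= -47.98


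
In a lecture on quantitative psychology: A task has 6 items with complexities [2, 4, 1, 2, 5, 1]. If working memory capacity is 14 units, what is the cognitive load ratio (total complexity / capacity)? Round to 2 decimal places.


Total complexity = 2 + 4 + 1 + 2 + 5 + 1 = 15
Load = total / capacity = 15 / 14
= 1.07


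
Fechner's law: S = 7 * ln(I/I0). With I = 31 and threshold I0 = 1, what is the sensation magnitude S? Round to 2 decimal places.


S = 7 * ln(31/1)
I/I0 = 31.0
ln(31.0) = 3.434
S = 7 * 3.434
= 24.04


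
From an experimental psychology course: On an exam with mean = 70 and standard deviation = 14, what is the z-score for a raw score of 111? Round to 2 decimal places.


z = (X - mu) / sigma
= (111 - 70) / 14
= 41 / 14
= 2.93


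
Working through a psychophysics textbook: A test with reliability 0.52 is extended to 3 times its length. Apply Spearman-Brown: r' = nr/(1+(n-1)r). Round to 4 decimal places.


r_new = n*r / (1 + (n-1)*r)
Numerator = 3 * 0.52 = 1.56
Denominator = 1 + 2 * 0.52 = 2.04
r_new = 1.56 / 2.04
= 0.7647


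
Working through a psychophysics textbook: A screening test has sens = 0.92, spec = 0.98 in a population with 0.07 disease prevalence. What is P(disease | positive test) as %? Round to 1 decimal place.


PPV = (sens * prev) / (sens * prev + (1-spec) * (1-prev))
Numerator = 0.92 * 0.07 = 0.0644
P(positive and no disease) = (1 - spec) * (1 - prev) = (1 - 0.98) * (1 - 0.07) = 0.0186
Denominator = 0.0644 + 0.0186 = 0.083
PPV = 0.0644 / 0.083 = 0.775904
As percentage = 77.6


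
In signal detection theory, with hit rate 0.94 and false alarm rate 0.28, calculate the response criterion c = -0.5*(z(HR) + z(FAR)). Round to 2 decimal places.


c = -0.5 * (z(HR) + z(FAR))
z(0.94) = 1.5548
z(0.28) = -0.5828
c = -0.5 * (1.5548 + -0.5828)
= -0.5 * 0.972
= -0.49


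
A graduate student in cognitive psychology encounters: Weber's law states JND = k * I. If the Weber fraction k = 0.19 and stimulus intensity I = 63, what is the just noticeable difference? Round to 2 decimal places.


JND = k * I
JND = 0.19 * 63
= 11.97


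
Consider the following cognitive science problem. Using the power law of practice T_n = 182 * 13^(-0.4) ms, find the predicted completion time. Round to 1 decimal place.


T_n = 182 * 13^(-0.4)
13^(-0.4) = 0.358445
T_n = 182 * 0.358445
= 65.2 ms


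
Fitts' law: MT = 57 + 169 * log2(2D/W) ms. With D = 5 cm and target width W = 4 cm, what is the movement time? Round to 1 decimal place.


MT = 57 + 169 * log2(2*5/4)
2D/W = 2.5
log2(2.5) = 1.3219
MT = 57 + 169 * 1.3219
= 280.4 ms


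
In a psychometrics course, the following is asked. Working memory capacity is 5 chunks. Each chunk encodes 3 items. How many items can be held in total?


Total items = chunks * items_per_chunk
= 5 * 3
= 15


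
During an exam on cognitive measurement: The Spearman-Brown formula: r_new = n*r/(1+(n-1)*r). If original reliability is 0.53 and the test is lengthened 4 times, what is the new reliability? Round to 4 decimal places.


r_new = n*r / (1 + (n-1)*r)
Numerator = 4 * 0.53 = 2.12
Denominator = 1 + 3 * 0.53 = 2.59
r_new = 2.12 / 2.59
= 0.8185


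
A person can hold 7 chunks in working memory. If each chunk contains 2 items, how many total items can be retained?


Total items = chunks * items_per_chunk
= 7 * 2
= 14


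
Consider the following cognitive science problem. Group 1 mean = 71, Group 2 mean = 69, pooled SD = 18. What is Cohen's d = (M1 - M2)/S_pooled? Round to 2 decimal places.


Cohen's d = (M1 - M2) / S_pooled
= (71 - 69) / 18
= 2 / 18
= 0.11


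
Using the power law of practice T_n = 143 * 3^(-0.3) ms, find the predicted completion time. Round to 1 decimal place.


T_n = 143 * 3^(-0.3)
3^(-0.3) = 0.719223
T_n = 143 * 0.719223
= 102.8 ms


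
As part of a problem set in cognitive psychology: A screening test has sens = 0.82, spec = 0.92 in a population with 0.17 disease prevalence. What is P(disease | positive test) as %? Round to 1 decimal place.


PPV = (sens * prev) / (sens * prev + (1-spec) * (1-prev))
Numerator = 0.82 * 0.17 = 0.1394
P(positive and no disease) = (1 - spec) * (1 - prev) = (1 - 0.92) * (1 - 0.17) = 0.0664
Denominator = 0.1394 + 0.0664 = 0.2058
PPV = 0.1394 / 0.2058 = 0.677357
As percentage = 67.7


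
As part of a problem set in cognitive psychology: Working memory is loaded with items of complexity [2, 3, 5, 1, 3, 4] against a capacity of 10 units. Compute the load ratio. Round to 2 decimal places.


Total complexity = 2 + 3 + 5 + 1 + 3 + 4 = 18
Load = total / capacity = 18 / 10
= 1.80


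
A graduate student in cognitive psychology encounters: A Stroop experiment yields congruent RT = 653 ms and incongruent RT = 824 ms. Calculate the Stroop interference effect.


Stroop effect = RT(incongruent) - RT(congruent)
= 824 - 653
= 171 ms


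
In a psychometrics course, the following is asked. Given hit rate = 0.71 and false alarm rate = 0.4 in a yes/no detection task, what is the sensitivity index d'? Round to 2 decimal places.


d' = z(HR) - z(FAR)
z(0.71) = 0.5534
z(0.4) = -0.2533
d' = 0.5534 - -0.2533
= 0.81


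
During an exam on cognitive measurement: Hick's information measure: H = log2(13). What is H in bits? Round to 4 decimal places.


H = log2(n)
H = log2(13)
= 3.7004


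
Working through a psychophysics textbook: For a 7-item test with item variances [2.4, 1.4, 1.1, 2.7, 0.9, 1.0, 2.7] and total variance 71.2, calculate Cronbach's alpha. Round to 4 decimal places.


alpha = (k/(k-1)) * (1 - sum(s_i^2)/s_total^2)
sum(item variances) = 12.2
k/(k-1) = 7/6 = 1.166667
1 - 12.2/71.2 = 1 - 0.171348 = 0.828652
alpha = 1.166667 * 0.828652
= 0.9668


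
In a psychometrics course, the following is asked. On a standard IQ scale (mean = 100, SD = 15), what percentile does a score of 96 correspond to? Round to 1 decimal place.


z = (IQ - mean) / SD
z = (96 - 100) / 15 = -0.2667
Percentile = Phi(-0.2667) * 100
Phi(-0.2667) = 0.39485
= 39.5


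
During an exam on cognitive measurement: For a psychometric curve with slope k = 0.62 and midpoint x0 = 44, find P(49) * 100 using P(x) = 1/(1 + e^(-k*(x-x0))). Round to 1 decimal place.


P(x) = 1/(1 + e^(-0.62*(49 - 44)))
Exponent = -0.62 * 5 = -3.1
e^(-3.1) = 0.045049
P = 1/(1 + 0.045049) = 0.956893
Percentage = 95.7


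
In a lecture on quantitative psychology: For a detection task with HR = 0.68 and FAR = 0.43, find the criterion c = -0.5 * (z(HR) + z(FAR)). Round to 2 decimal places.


c = -0.5 * (z(HR) + z(FAR))
z(0.68) = 0.4677
z(0.43) = -0.1764
c = -0.5 * (0.4677 + -0.1764)
= -0.5 * 0.2913
= -0.15


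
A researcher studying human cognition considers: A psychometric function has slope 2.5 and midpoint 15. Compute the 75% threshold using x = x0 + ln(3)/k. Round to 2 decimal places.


At P = 0.75: 0.75 = 1/(1 + e^(-k*(x-x0)))
Solving: e^(-k*(x-x0)) = 1/3
x = x0 + ln(3)/k
ln(3) = 1.0986
x = 15 + 1.0986/2.5
= 15 + 0.4394
= 15.44


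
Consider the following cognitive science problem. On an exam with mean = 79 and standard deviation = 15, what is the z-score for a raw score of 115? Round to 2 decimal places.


z = (X - mu) / sigma
= (115 - 79) / 15
= 36 / 15
= 2.40


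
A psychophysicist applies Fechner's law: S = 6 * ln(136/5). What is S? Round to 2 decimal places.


S = 6 * ln(136/5)
I/I0 = 27.2
ln(27.2) = 3.3032
S = 6 * 3.3032
= 19.82


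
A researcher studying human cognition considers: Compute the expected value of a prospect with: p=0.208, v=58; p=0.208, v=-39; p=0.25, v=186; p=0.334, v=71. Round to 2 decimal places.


EU = sum(p_i * v_i)
0.208 * 58 = 12.064
0.208 * -39 = -8.112
0.25 * 186 = 46.5
0.334 * 71 = 23.714
EU = 12.064 + -8.112 + 46.5 + 23.714
= 74.17


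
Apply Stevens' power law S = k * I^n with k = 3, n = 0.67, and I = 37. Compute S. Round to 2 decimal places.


S = 3 * 37^0.67
37^0.67 = 11.2382
S = 3 * 11.2382
= 33.71


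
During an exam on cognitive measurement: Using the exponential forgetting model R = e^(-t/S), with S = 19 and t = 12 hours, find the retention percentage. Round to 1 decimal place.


R = e^(-t/S)
-t/S = -12/19 = -0.631579
R = e^(-0.631579) = 0.531752
Percentage = 0.531752 * 100
= 53.2


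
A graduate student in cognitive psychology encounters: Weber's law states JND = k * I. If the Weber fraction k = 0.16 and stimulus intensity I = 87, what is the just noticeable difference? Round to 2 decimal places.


JND = k * I
JND = 0.16 * 87
= 13.92


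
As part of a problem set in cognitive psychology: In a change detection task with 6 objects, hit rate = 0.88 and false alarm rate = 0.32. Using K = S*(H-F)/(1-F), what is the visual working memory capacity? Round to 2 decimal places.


K = S * (H - F) / (1 - F)
H - F = 0.56
1 - F = 0.68
K = 6 * 0.56 / 0.68
= 4.94


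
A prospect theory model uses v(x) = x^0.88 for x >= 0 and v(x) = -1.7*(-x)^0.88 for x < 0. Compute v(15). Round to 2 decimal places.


Since x = 15 >= 0, use v(x) = x^0.88
15^0.88 = 10.8383
v(15) = 10.84


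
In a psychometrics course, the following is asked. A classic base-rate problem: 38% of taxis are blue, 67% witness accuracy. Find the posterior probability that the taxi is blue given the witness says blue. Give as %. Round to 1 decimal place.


P(blue | says blue) = P(says blue | blue)*P(blue) / [P(says blue | blue)*P(blue) + P(says blue | not blue)*P(not blue)]
Numerator = 0.67 * 0.38 = 0.2546
False identification = 0.33 * 0.62 = 0.2046
P = 0.2546 / (0.2546 + 0.2046)
= 0.2546 / 0.4592
As percentage = 55.4


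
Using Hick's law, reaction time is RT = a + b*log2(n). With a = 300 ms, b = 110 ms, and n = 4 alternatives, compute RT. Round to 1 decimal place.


RT = 300 + 110 * log2(4)
log2(4) = 2.0
RT = 300 + 110 * 2.0
= 300 + 220.0
= 520.0 ms


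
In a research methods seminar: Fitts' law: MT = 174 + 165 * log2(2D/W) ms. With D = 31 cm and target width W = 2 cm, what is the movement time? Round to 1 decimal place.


MT = 174 + 165 * log2(2*31/2)
2D/W = 31.0
log2(31.0) = 4.9542
MT = 174 + 165 * 4.9542
= 991.4 ms


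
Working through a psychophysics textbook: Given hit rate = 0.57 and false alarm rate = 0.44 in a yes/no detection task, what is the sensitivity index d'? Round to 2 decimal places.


d' = z(HR) - z(FAR)
z(0.57) = 0.1764
z(0.44) = -0.151
d' = 0.1764 - -0.151
= 0.33


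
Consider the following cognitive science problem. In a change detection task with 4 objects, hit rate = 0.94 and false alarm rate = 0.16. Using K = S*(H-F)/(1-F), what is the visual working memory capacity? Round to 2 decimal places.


K = S * (H - F) / (1 - F)
H - F = 0.78
1 - F = 0.84
K = 4 * 0.78 / 0.84
= 3.71


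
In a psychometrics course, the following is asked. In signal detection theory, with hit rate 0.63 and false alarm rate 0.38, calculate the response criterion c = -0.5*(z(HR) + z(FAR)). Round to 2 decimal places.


c = -0.5 * (z(HR) + z(FAR))
z(0.63) = 0.3319
z(0.38) = -0.3055
c = -0.5 * (0.3319 + -0.3055)
= -0.5 * 0.0264
= -0.01


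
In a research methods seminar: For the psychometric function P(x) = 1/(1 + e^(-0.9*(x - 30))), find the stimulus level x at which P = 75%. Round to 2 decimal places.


At P = 0.75: 0.75 = 1/(1 + e^(-k*(x-x0)))
Solving: e^(-k*(x-x0)) = 1/3
x = x0 + ln(3)/k
ln(3) = 1.0986
x = 30 + 1.0986/0.9
= 30 + 1.2207
= 31.22


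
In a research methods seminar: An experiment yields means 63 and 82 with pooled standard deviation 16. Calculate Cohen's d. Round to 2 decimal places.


Cohen's d = (M1 - M2) / S_pooled
= (63 - 82) / 16
= -19 / 16
= -1.19


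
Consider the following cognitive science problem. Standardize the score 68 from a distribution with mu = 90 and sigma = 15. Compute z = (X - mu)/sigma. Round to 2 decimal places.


z = (X - mu) / sigma
= (68 - 90) / 15
= -22 / 15
= -1.47


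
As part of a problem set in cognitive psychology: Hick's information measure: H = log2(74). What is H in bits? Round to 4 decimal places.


H = log2(n)
H = log2(74)
= 6.2095


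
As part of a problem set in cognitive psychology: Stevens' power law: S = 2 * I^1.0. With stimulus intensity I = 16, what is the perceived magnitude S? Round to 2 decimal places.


S = 2 * 16^1.0
16^1.0 = 16.0
S = 2 * 16.0
= 32.00


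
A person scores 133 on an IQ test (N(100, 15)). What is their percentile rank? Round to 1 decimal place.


z = (IQ - mean) / SD
z = (133 - 100) / 15 = 2.2
Percentile = Phi(2.2) * 100
Phi(2.2) = 0.986097
= 98.6


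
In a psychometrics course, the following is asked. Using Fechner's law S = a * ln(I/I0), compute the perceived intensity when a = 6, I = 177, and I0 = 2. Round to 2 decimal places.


S = 6 * ln(177/2)
I/I0 = 88.5
ln(88.5) = 4.483
S = 6 * 4.483
= 26.90


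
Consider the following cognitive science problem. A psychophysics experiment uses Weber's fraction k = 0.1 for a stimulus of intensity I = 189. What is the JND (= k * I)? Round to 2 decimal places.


JND = k * I
JND = 0.1 * 189
= 18.90


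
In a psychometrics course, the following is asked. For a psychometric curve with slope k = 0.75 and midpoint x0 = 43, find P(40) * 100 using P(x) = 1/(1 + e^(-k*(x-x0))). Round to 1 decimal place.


P(x) = 1/(1 + e^(-0.75*(40 - 43)))
Exponent = -0.75 * -3 = 2.25
e^(2.25) = 9.487736
P = 1/(1 + 9.487736) = 0.095349
Percentage = 9.5


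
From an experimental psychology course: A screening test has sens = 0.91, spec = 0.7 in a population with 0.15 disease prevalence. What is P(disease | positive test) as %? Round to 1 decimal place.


PPV = (sens * prev) / (sens * prev + (1-spec) * (1-prev))
Numerator = 0.91 * 0.15 = 0.1365
P(positive and no disease) = (1 - spec) * (1 - prev) = (1 - 0.7) * (1 - 0.15) = 0.255
Denominator = 0.1365 + 0.255 = 0.3915
PPV = 0.1365 / 0.3915 = 0.348659
As percentage = 34.9
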